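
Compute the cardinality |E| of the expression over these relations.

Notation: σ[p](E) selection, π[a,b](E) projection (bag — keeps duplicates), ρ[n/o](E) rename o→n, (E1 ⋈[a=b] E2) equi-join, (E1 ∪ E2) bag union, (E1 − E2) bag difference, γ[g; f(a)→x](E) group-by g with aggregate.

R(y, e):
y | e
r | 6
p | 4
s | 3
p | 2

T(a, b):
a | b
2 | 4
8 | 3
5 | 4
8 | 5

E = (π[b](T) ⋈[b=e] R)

Row counts bottom-up:
  T → 4
  π[b](T) → 4
  R → 4
  (π[b](T) ⋈[b=e] R) → 3

|E| = 3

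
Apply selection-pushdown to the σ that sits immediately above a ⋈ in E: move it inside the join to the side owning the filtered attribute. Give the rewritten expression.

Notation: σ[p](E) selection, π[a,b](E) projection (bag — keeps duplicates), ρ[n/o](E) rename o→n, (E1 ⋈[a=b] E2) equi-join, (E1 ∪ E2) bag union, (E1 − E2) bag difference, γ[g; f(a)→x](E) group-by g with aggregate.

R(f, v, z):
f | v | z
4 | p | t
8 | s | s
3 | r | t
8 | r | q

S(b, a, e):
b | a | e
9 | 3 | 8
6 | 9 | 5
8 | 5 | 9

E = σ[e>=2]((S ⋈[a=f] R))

σ filters on e, owned by the left side.
E' = (σ[e>=2](S) ⋈[a=f] R)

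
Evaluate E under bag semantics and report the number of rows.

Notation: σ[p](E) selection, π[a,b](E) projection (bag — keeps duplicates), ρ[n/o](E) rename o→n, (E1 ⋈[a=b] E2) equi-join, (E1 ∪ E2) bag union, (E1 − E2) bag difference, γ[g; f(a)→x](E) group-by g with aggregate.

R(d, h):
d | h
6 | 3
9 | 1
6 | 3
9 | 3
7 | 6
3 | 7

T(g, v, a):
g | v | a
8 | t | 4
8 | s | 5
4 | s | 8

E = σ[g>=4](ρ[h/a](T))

Per-node cardinality:
  T → 3
  ρ[h/a](T) → 3
  σ[g>=4](ρ[h/a](T)) → 3

|E| = 3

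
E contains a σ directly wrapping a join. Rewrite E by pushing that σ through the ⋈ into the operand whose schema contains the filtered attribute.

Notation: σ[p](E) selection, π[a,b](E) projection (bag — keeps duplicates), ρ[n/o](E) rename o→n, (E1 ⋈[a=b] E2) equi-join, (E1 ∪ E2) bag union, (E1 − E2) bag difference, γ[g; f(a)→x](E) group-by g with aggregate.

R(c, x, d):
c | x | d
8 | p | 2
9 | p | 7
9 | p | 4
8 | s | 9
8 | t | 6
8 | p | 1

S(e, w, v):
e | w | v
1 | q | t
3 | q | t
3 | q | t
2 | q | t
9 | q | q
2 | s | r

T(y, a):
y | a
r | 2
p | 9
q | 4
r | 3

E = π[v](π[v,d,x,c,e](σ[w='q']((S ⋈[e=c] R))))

σ filters on w, owned by the left side.
E' = π[v](π[v,d,x,c,e]((σ[w='q'](S) ⋈[e=c] R)))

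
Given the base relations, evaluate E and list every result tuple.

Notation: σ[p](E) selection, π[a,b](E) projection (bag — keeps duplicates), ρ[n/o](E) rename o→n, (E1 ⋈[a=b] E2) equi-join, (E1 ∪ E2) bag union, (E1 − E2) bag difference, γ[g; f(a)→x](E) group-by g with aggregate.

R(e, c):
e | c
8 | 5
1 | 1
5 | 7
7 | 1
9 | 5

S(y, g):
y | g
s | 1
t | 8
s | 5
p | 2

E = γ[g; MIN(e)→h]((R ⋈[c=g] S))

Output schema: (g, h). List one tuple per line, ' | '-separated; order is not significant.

Row counts bottom-up:
  R → 5
  S → 4
  (R ⋈[c=g] S) → 4
  γ[g; MIN(e)→h]((R ⋈[c=g] S)) → 2

== RESULT ==
g | h
1 | 1
5 | 8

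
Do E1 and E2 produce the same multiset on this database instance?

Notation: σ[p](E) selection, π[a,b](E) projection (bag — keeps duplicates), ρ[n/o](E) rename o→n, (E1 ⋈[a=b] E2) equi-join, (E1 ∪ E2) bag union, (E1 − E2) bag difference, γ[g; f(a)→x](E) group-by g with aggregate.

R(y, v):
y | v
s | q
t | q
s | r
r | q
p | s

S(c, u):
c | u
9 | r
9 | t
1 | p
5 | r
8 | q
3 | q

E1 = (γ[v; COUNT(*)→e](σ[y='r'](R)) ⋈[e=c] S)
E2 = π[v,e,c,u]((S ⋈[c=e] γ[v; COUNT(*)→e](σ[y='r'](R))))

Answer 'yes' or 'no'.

E1 stepwise |·|:
  R → 5
  σ[y='r'](R) → 1
  γ[v; COUNT(*)→e](σ[y='r'](R)) → 1
  S → 6
  (γ[v; COUNT(*)→e](σ[y='r'](R)) ⋈[e=c] S) → 1
E2 stepwise |·|:
  S → 6
  R → 5
  σ[y='r'](R) → 1
  γ[v; COUNT(*)→e](σ[y='r'](R)) → 1
  (S ⋈[c=e] γ[v; COUNT(*)→e](σ[y='r'](R))) → 1
  π[v,e,c,u]((S ⋈[c=e] γ[v; COUNT(*)→e](σ[y='r'](R)))) → 1

E1 and E2 produce the same multiset:
v | e | c | u
q | 1 | 1 | p

yes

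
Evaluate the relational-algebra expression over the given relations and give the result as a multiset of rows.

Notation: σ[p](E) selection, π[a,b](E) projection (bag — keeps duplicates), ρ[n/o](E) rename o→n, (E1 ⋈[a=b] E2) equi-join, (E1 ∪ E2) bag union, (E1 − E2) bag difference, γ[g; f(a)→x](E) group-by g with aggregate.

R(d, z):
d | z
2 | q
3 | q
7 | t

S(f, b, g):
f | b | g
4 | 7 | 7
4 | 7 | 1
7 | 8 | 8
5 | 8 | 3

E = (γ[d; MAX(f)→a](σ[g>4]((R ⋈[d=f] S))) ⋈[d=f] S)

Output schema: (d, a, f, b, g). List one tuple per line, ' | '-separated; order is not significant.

Stepwise |·|:
  R → 3
  S → 4
  (R ⋈[d=f] S) → 1
  σ[g>4]((R ⋈[d=f] S)) → 1
  γ[d; MAX(f)→a](σ[g>4]((R ⋈[d=f] S))) → 1
  S → 4
  (γ[d; MAX(f)→a](σ[g>4]((R ⋈[d=f] S))) ⋈[d=f] S) → 1

== RESULT ==
d | a | f | b | g
7 | 7 | 7 | 8 | 8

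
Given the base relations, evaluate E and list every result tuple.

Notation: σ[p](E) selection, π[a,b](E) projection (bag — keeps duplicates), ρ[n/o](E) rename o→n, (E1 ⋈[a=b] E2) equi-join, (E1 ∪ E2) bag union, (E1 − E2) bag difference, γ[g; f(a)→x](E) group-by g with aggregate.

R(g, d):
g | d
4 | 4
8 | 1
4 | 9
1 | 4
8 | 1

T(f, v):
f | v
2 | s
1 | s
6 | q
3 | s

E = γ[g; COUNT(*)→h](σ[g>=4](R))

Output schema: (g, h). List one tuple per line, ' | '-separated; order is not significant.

Stepwise |·|:
  R → 5
  σ[g>=4](R) → 4
  γ[g; COUNT(*)→h](σ[g>=4](R)) → 2

== RESULT ==
g | h
4 | 2
8 | 2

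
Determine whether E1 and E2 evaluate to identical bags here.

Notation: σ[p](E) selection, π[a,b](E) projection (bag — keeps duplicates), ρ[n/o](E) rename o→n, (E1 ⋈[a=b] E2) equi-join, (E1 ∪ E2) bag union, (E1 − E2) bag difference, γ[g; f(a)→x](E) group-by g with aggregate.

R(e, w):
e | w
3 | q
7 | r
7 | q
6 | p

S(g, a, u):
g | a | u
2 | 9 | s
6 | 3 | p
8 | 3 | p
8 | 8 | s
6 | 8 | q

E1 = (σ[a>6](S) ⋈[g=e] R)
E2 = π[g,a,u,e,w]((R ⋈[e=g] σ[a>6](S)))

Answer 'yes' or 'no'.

E1 per-node cardinality:
  S → 5
  σ[a>6](S) → 3
  R → 4
  (σ[a>6](S) ⋈[g=e] R) → 1
E2 per-node cardinality:
  R → 4
  S → 5
  σ[a>6](S) → 3
  (R ⋈[e=g] σ[a>6](S)) → 1
  π[g,a,u,e,w]((R ⋈[e=g] σ[a>6](S))) → 1

E1 and E2 produce the same multiset:
g | a | u | e | w
6 | 8 | q | 6 | p

yes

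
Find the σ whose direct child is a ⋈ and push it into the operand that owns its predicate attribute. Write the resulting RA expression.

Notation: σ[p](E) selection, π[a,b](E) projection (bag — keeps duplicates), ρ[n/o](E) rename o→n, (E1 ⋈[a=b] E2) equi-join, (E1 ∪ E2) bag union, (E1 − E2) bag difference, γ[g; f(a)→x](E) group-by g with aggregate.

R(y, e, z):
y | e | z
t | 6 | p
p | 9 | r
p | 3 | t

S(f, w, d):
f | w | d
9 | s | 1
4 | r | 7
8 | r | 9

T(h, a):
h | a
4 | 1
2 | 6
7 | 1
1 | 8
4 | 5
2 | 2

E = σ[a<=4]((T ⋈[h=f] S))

σ filters on a, owned by the left side.
E' = (σ[a<=4](T) ⋈[h=f] S)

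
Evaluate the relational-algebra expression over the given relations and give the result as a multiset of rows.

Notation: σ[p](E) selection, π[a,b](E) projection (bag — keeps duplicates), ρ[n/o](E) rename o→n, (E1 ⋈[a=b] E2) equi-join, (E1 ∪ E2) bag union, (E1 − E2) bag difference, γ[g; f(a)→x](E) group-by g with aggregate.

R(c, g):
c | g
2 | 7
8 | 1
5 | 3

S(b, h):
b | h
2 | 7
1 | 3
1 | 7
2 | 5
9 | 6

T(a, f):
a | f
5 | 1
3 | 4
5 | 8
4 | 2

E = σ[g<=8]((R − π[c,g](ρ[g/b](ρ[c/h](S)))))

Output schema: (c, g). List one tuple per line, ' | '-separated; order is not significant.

Row counts bottom-up:
  R → 3
  S → 5
  ρ[c/h](S) → 5
  ρ[g/b](ρ[c/h](S)) → 5
  π[c,g](ρ[g/b](ρ[c/h](S))) → 5
  (R − π[c,g](ρ[g/b](ρ[c/h](S)))) → 3
  σ[g<=8]((R − π[c,g](ρ[g/b](ρ[c/h](S))))) → 3

== RESULT ==
c | g
2 | 7
5 | 3
8 | 1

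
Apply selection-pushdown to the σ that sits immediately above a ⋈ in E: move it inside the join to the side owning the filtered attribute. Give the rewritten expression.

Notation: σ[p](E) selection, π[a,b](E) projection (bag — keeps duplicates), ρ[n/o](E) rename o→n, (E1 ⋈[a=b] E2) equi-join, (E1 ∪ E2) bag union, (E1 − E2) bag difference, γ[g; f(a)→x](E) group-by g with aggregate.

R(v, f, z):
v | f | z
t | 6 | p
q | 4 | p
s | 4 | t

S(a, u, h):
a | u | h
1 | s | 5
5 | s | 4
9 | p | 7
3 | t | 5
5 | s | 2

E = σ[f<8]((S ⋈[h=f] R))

σ filters on f, owned by the right side.
E' = (S ⋈[h=f] σ[f<8](R))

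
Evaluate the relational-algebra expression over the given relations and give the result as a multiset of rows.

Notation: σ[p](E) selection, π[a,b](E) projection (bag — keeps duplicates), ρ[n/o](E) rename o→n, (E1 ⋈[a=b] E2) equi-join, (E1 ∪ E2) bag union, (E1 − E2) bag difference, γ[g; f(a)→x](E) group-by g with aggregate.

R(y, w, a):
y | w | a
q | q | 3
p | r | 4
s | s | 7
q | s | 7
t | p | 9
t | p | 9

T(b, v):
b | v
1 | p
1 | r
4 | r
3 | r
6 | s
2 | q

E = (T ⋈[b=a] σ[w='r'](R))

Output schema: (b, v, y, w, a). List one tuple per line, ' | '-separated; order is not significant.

Row counts bottom-up:
  T → 6
  R → 6
  σ[w='r'](R) → 1
  (T ⋈[b=a] σ[w='r'](R)) → 1

== RESULT ==
b | v | y | w | a
4 | r | p | r | 4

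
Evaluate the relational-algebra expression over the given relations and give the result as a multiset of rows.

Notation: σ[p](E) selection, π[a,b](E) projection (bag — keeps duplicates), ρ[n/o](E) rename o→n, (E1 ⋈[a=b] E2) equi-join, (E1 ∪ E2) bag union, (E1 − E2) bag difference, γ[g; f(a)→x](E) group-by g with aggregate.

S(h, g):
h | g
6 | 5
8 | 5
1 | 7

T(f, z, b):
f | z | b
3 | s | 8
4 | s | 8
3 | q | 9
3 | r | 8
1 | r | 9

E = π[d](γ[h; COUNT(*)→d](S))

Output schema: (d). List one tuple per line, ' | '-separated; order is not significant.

Stepwise |·|:
  S → 3
  γ[h; COUNT(*)→d](S) → 3
  π[d](γ[h; COUNT(*)→d](S)) → 3

== RESULT ==
d
1
1
1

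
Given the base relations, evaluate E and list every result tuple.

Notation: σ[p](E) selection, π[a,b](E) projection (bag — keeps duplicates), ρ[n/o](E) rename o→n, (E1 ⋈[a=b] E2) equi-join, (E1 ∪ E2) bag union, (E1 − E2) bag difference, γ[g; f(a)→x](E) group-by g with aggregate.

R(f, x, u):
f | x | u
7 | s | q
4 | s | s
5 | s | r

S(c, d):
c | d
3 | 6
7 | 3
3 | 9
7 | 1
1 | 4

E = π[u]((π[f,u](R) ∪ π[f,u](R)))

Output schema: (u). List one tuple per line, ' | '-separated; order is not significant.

Row counts bottom-up:
  R → 3
  π[f,u](R) → 3
  R → 3
  π[f,u](R) → 3
  (π[f,u](R) ∪ π[f,u](R)) → 6
  π[u]((π[f,u](R) ∪ π[f,u](R))) → 6

== RESULT ==
u
q
q
r
r
s
s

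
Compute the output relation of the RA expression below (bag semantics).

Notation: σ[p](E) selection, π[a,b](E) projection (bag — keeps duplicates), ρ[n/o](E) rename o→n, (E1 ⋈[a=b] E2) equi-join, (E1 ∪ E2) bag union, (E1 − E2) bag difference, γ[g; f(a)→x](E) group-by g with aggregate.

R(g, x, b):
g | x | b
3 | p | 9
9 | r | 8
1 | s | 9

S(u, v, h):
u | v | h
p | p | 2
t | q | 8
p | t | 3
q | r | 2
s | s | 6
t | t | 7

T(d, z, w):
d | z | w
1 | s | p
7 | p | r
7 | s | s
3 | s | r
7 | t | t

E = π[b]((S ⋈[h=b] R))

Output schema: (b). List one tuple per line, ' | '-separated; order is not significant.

Row counts bottom-up:
  S → 6
  R → 3
  (S ⋈[h=b] R) → 1
  π[b]((S ⋈[h=b] R)) → 1

== RESULT ==
b
8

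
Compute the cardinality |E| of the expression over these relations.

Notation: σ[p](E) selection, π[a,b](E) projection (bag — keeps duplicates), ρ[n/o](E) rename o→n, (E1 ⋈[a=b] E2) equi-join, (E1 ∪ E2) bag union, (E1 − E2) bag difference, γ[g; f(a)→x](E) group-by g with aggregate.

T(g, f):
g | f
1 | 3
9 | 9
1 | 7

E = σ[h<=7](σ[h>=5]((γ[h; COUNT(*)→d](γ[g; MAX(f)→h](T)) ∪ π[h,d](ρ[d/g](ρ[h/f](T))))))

Row counts bottom-up:
  T → 3
  γ[g; MAX(f)→h](T) → 2
  γ[h; COUNT(*)→d](γ[g; MAX(f)→h](T)) → 2
  T → 3
  ρ[h/f](T) → 3
  ρ[d/g](ρ[h/f](T)) → 3
  π[h,d](ρ[d/g](ρ[h/f](T))) → 3
  (γ[h; COUNT(*)→d](γ[g; MAX(f)→h](T)) ∪ π[h,d](ρ[d/g](ρ[h/f](T)))) → 5
  σ[h>=5]((γ[h; COUNT(*)→d](γ[g; MAX(f)→h](T)) ∪ π[h,d](ρ[d/g](ρ[h/f](T))))) → 4
  σ[h<=7](σ[h>=5]((γ[h; COUNT(*)→d](γ[g; MAX(f)→h](T)) ∪ π[h,d](ρ[d/g](ρ[h/f](T)))))) → 2

|E| = 2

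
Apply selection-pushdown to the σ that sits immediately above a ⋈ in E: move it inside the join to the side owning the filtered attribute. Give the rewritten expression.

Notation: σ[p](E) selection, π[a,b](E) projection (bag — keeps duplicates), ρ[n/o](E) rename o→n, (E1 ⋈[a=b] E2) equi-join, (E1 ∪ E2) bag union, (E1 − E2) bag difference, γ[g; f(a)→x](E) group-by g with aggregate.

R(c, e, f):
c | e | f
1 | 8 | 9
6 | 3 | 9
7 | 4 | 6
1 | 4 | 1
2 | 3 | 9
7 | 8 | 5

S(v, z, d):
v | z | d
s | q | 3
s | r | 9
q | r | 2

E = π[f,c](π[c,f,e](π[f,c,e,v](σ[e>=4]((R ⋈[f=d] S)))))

σ filters on e, owned by the left side.
E' = π[f,c](π[c,f,e](π[f,c,e,v]((σ[e>=4](R) ⋈[f=d] S))))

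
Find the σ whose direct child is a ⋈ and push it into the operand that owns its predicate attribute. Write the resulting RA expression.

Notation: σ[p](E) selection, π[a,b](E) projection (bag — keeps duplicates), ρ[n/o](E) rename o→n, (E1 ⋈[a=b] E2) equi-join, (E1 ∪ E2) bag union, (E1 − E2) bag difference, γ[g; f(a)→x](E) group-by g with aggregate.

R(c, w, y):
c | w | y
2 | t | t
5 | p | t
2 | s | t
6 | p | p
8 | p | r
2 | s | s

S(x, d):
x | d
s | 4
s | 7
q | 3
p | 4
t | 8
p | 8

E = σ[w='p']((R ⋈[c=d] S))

σ filters on w, owned by the left side.
E' = (σ[w='p'](R) ⋈[c=d] S)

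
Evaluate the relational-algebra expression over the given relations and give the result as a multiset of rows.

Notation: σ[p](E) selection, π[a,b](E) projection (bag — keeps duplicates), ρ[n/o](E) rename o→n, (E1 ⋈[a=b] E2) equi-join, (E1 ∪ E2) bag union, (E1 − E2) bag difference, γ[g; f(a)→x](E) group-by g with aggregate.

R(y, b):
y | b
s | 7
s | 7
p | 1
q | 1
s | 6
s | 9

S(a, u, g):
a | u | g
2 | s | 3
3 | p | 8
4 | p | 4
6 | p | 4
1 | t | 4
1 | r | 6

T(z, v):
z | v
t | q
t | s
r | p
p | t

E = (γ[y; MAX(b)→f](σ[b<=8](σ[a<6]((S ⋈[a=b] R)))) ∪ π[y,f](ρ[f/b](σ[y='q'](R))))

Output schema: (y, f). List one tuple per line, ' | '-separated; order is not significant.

Per-node cardinality:
  S → 6
  R → 6
  (S ⋈[a=b] R) → 5
  σ[a<6]((S ⋈[a=b] R)) → 4
  σ[b<=8](σ[a<6]((S ⋈[a=b] R))) → 4
  γ[y; MAX(b)→f](σ[b<=8](σ[a<6]((S ⋈[a=b] R)))) → 2
  R → 6
  σ[y='q'](R) → 1
  ρ[f/b](σ[y='q'](R)) → 1
  π[y,f](ρ[f/b](σ[y='q'](R))) → 1
  (γ[y; MAX(b)→f](σ[b<=8](σ[a<6]((S ⋈[a=b] R)))) ∪ π[y,f](ρ[f/b](σ[y='q'](R)))) → 3

== RESULT ==
y | f
p | 1
q | 1
q | 1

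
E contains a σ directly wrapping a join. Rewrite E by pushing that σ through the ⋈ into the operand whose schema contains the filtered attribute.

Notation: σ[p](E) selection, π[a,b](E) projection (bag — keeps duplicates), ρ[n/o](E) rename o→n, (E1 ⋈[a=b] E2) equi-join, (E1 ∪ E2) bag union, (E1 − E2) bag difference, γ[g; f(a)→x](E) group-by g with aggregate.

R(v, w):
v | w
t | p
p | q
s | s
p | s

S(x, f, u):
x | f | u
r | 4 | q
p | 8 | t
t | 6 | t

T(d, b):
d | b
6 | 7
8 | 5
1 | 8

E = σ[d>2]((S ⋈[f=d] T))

σ filters on d, owned by the right side.
E' = (S ⋈[f=d] σ[d>2](T))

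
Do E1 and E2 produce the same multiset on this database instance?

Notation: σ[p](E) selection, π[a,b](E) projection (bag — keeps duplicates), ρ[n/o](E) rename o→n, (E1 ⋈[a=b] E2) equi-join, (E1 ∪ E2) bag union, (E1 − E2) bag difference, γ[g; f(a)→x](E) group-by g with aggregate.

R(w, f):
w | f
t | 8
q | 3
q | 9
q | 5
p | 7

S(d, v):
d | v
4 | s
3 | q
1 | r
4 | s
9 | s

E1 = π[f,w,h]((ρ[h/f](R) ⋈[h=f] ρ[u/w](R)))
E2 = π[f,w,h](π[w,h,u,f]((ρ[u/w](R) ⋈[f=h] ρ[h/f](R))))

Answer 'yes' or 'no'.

E1 subexpression sizes:
  R → 5
  ρ[h/f](R) → 5
  R → 5
  ρ[u/w](R) → 5
  (ρ[h/f](R) ⋈[h=f] ρ[u/w](R)) → 5
  π[f,w,h]((ρ[h/f](R) ⋈[h=f] ρ[u/w](R))) → 5
E2 subexpression sizes:
  R → 5
  ρ[u/w](R) → 5
  R → 5
  ρ[h/f](R) → 5
  (ρ[u/w](R) ⋈[f=h] ρ[h/f](R)) → 5
  π[w,h,u,f]((ρ[u/w](R) ⋈[f=h] ρ[h/f](R))) → 5
  π[f,w,h](π[w,h,u,f]((ρ[u/w](R) ⋈[f=h] ρ[h/f](R)))) → 5

E1 and E2 produce the same multiset:
f | w | h
3 | q | 3
5 | q | 5
7 | p | 7
8 | t | 8
9 | q | 9

yes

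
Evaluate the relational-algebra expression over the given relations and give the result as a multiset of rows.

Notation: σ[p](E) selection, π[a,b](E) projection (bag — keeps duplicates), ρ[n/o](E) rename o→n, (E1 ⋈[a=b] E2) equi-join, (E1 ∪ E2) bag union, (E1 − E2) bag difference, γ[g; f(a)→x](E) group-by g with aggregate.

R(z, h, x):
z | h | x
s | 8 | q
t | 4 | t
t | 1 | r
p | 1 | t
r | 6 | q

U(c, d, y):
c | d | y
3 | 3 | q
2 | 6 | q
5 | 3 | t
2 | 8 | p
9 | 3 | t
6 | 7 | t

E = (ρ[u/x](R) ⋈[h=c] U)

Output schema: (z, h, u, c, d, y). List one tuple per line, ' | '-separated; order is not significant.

Row counts bottom-up:
  R → 5
  ρ[u/x](R) → 5
  U → 6
  (ρ[u/x](R) ⋈[h=c] U) → 1

== RESULT ==
z | h | u | c | d | y
r | 6 | q | 6 | 7 | t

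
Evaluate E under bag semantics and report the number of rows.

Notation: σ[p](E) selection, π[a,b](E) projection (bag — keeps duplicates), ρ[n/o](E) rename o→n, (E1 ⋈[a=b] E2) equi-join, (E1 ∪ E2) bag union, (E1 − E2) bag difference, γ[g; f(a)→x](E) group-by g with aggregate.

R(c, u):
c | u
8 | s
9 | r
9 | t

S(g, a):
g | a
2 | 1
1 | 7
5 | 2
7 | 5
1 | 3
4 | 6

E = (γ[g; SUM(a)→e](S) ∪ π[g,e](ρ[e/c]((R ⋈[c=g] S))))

Row counts bottom-up:
  S → 6
  γ[g; SUM(a)→e](S) → 5
  R → 3
  S → 6
  (R ⋈[c=g] S) → 0
  ρ[e/c]((R ⋈[c=g] S)) → 0
  π[g,e](ρ[e/c]((R ⋈[c=g] S))) → 0
  (γ[g; SUM(a)→e](S) ∪ π[g,e](ρ[e/c]((R ⋈[c=g] S)))) → 5

|E| = 5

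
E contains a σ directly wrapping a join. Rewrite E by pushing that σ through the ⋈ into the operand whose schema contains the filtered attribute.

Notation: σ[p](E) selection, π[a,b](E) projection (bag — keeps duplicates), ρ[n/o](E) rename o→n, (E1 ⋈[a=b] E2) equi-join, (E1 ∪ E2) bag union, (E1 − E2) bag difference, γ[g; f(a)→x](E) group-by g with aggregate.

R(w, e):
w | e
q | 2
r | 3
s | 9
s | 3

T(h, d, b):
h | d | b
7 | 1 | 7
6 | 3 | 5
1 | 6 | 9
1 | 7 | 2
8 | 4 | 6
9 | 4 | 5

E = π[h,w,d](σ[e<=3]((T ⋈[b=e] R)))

σ filters on e, owned by the right side.
E' = π[h,w,d]((T ⋈[b=e] σ[e<=3](R)))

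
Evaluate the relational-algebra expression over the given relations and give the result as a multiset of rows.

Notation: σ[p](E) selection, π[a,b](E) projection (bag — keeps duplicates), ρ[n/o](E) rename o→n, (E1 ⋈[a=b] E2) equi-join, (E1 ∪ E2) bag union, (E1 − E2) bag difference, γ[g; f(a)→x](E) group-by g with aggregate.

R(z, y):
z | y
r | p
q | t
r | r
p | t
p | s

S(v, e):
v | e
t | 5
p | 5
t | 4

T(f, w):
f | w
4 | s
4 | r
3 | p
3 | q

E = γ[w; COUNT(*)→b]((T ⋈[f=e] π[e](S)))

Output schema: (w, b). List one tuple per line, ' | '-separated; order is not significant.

Subexpression sizes:
  T → 4
  S → 3
  π[e](S) → 3
  (T ⋈[f=e] π[e](S)) → 2
  γ[w; COUNT(*)→b]((T ⋈[f=e] π[e](S))) → 2

== RESULT ==
w | b
r | 1
s | 1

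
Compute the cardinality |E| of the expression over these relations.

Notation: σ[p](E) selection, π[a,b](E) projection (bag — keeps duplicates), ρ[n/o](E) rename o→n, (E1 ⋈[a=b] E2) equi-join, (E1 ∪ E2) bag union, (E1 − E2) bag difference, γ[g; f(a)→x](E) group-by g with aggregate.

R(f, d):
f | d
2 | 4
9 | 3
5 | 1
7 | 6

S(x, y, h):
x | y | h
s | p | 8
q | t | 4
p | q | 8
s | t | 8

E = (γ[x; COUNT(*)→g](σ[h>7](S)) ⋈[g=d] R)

Stepwise |·|:
  S → 4
  σ[h>7](S) → 3
  γ[x; COUNT(*)→g](σ[h>7](S)) → 2
  R → 4
  (γ[x; COUNT(*)→g](σ[h>7](S)) ⋈[g=d] R) → 1

|E| = 1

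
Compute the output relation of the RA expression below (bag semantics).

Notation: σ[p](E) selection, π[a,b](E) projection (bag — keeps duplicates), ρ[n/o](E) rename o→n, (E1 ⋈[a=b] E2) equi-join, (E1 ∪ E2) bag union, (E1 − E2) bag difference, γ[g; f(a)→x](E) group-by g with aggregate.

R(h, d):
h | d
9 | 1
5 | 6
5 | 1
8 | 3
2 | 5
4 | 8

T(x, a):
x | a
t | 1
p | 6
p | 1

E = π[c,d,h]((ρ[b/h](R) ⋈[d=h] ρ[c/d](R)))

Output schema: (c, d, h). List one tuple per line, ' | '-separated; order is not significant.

Row counts bottom-up:
  R → 6
  ρ[b/h](R) → 6
  R → 6
  ρ[c/d](R) → 6
  (ρ[b/h](R) ⋈[d=h] ρ[c/d](R)) → 3
  π[c,d,h]((ρ[b/h](R) ⋈[d=h] ρ[c/d](R))) → 3

== RESULT ==
c | d | h
1 | 5 | 5
3 | 8 | 8
6 | 5 | 5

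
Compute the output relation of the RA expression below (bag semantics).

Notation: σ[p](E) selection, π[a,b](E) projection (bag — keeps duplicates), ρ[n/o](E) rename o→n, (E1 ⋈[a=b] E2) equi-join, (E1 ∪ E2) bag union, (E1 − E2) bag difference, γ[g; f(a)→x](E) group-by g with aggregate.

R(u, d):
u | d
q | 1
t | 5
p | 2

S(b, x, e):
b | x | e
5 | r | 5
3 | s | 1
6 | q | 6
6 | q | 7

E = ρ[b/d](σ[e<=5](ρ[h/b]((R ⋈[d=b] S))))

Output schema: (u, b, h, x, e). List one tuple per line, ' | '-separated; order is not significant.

Per-node cardinality:
  R → 3
  S → 4
  (R ⋈[d=b] S) → 1
  ρ[h/b]((R ⋈[d=b] S)) → 1
  σ[e<=5](ρ[h/b]((R ⋈[d=b] S))) → 1
  ρ[b/d](σ[e<=5](ρ[h/b]((R ⋈[d=b] S)))) → 1

== RESULT ==
u | b | h | x | e
t | 5 | 5 | r | 5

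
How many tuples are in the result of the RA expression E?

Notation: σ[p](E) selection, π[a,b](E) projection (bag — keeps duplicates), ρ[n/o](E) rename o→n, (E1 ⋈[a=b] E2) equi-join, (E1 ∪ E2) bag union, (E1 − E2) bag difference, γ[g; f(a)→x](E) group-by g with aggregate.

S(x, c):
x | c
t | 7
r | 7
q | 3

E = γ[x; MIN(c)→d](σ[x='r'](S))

Row counts bottom-up:
  S → 3
  σ[x='r'](S) → 1
  γ[x; MIN(c)→d](σ[x='r'](S)) → 1

|E| = 1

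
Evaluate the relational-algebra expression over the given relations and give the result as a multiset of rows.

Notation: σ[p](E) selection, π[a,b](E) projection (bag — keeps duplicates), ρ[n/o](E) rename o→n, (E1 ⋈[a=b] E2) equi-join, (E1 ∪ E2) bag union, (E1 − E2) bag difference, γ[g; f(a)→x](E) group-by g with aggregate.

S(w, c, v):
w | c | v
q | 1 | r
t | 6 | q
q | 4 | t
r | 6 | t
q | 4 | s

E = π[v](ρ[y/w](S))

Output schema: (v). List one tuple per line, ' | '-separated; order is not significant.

Per-node cardinality:
  S → 5
  ρ[y/w](S) → 5
  π[v](ρ[y/w](S)) → 5

== RESULT ==
v
q
r
s
t
t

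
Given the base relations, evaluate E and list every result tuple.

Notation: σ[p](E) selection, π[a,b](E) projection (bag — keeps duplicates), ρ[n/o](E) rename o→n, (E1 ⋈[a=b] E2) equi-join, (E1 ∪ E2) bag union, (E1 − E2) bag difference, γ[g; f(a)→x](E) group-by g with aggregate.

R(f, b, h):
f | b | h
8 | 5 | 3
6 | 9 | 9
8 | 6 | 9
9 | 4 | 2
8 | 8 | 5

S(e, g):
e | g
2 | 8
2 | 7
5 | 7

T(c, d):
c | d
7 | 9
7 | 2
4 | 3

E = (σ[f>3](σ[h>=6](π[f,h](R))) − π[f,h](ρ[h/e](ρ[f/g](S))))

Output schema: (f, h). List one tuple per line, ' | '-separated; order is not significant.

Subexpression sizes:
  R → 5
  π[f,h](R) → 5
  σ[h>=6](π[f,h](R)) → 2
  σ[f>3](σ[h>=6](π[f,h](R))) → 2
  S → 3
  ρ[f/g](S) → 3
  ρ[h/e](ρ[f/g](S)) → 3
  π[f,h](ρ[h/e](ρ[f/g](S))) → 3
  (σ[f>3](σ[h>=6](π[f,h](R))) − π[f,h](ρ[h/e](ρ[f/g](S)))) → 2

== RESULT ==
f | h
6 | 9
8 | 9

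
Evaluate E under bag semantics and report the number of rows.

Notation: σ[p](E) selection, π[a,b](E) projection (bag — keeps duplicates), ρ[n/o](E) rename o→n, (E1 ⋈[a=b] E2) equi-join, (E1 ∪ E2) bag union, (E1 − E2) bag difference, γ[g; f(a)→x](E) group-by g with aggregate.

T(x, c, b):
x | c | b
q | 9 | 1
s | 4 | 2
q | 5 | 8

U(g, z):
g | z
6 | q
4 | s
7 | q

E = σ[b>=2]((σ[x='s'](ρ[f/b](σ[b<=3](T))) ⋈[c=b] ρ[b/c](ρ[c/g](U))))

Stepwise |·|:
  T → 3
  σ[b<=3](T) → 2
  ρ[f/b](σ[b<=3](T)) → 2
  σ[x='s'](ρ[f/b](σ[b<=3](T))) → 1
  U → 3
  ρ[c/g](U) → 3
  ρ[b/c](ρ[c/g](U)) → 3
  (σ[x='s'](ρ[f/b](σ[b<=3](T))) ⋈[c=b] ρ[b/c](ρ[c/g](U))) → 1
  σ[b>=2]((σ[x='s'](ρ[f/b](σ[b<=3](T))) ⋈[c=b] ρ[b/c](ρ[c/g](U)))) → 1

|E| = 1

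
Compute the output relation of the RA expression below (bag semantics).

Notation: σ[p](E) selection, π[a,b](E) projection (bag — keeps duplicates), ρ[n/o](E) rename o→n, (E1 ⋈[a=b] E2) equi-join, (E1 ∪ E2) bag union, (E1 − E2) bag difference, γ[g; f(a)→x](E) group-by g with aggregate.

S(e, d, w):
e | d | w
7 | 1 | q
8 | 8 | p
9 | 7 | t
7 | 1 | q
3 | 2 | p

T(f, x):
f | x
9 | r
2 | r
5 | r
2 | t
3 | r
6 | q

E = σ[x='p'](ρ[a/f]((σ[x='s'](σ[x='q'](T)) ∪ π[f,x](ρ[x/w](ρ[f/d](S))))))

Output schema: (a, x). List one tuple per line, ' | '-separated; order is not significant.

Subexpression sizes:
  T → 6
  σ[x='q'](T) → 1
  σ[x='s'](σ[x='q'](T)) → 0
  S → 5
  ρ[f/d](S) → 5
  ρ[x/w](ρ[f/d](S)) → 5
  π[f,x](ρ[x/w](ρ[f/d](S))) → 5
  (σ[x='s'](σ[x='q'](T)) ∪ π[f,x](ρ[x/w](ρ[f/d](S)))) → 5
  ρ[a/f]((σ[x='s'](σ[x='q'](T)) ∪ π[f,x](ρ[x/w](ρ[f/d](S))))) → 5
  σ[x='p'](ρ[a/f]((σ[x='s'](σ[x='q'](T)) ∪ π[f,x](ρ[x/w](ρ[f/d](S)))))) → 2

== RESULT ==
a | x
2 | p
8 | p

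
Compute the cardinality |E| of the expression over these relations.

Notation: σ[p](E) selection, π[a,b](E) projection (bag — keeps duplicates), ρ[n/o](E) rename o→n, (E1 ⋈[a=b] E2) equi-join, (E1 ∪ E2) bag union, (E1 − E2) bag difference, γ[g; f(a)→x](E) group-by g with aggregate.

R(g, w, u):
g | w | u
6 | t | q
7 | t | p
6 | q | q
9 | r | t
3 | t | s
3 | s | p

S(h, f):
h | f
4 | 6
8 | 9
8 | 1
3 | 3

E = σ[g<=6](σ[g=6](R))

Row counts bottom-up:
  R → 6
  σ[g=6](R) → 2
  σ[g<=6](σ[g=6](R)) → 2

|E| = 2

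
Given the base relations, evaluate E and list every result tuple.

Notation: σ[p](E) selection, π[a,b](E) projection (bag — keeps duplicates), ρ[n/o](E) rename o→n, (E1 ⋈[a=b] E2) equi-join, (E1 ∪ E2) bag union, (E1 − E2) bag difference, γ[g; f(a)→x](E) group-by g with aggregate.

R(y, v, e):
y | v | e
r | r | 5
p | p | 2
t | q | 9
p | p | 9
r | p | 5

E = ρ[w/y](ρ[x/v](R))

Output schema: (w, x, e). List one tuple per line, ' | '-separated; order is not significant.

Row counts bottom-up:
  R → 5
  ρ[x/v](R) → 5
  ρ[w/y](ρ[x/v](R)) → 5

== RESULT ==
w | x | e
p | p | 2
p | p | 9
r | p | 5
r | r | 5
t | q | 9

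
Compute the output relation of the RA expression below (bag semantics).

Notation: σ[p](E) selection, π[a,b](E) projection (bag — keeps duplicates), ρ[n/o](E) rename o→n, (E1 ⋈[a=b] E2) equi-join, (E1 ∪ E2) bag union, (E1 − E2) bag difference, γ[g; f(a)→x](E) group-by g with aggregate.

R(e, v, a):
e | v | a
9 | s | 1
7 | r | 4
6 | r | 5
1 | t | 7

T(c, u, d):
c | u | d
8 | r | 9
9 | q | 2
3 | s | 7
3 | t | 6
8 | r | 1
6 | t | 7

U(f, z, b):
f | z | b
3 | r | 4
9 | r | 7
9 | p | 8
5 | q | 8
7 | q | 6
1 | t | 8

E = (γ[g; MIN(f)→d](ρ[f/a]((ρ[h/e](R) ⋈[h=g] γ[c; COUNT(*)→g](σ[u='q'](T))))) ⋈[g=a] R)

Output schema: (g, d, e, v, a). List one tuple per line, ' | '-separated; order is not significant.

Stepwise |·|:
  R → 4
  ρ[h/e](R) → 4
  T → 6
  σ[u='q'](T) → 1
  γ[c; COUNT(*)→g](σ[u='q'](T)) → 1
  (ρ[h/e](R) ⋈[h=g] γ[c; COUNT(*)→g](σ[u='q'](T))) → 1
  ρ[f/a]((ρ[h/e](R) ⋈[h=g] γ[c; COUNT(*)→g](σ[u='q'](T)))) → 1
  γ[g; MIN(f)→d](ρ[f/a]((ρ[h/e](R) ⋈[h=g] γ[c; COUNT(*)→g](σ[u='q'](T))))) → 1
  R → 4
  (γ[g; MIN(f)→d](ρ[f/a]((ρ[h/e](R) ⋈[h=g] γ[c; COUNT(*)→g](σ[u='q'](T))))) ⋈[g=a] R) → 1

== RESULT ==
g | d | e | v | a
1 | 7 | 9 | s | 1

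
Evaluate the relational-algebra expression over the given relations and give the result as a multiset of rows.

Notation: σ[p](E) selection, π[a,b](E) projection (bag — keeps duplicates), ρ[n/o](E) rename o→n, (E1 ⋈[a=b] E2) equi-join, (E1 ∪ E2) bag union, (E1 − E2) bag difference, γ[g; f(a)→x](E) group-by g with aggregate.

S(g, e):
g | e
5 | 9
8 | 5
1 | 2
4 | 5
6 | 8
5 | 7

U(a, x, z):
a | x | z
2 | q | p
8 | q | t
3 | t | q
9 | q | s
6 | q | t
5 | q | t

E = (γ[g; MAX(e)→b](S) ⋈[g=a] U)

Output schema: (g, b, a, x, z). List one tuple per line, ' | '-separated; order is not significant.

Per-node cardinality:
  S → 6
  γ[g; MAX(e)→b](S) → 5
  U → 6
  (γ[g; MAX(e)→b](S) ⋈[g=a] U) → 3

== RESULT ==
g | b | a | x | z
5 | 9 | 5 | q | t
6 | 8 | 6 | q | t
8 | 5 | 8 | q | t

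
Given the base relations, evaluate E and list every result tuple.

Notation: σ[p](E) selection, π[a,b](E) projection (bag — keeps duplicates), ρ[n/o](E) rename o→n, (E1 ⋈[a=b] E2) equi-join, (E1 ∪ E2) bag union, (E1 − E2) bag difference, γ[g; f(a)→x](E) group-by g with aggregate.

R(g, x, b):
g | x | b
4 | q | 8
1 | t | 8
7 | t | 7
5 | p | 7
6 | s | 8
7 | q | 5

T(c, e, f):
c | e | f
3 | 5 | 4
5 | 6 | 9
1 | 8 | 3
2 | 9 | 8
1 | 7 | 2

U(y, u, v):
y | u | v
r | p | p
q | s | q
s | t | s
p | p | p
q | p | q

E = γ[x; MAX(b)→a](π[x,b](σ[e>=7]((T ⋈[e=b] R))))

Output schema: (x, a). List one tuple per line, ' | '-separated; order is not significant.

Row counts bottom-up:
  T → 5
  R → 6
  (T ⋈[e=b] R) → 6
  σ[e>=7]((T ⋈[e=b] R)) → 5
  π[x,b](σ[e>=7]((T ⋈[e=b] R))) → 5
  γ[x; MAX(b)→a](π[x,b](σ[e>=7]((T ⋈[e=b] R)))) → 4

== RESULT ==
x | a
p | 7
q | 8
s | 8
t | 8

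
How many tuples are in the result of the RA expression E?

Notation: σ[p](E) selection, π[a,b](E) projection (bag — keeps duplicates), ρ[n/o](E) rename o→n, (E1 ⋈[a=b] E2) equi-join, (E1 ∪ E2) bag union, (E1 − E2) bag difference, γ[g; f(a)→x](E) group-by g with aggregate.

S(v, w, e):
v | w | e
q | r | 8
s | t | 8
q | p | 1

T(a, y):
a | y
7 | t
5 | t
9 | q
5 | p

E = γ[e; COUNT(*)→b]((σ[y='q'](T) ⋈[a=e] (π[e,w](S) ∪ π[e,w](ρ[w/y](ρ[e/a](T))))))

Stepwise |·|:
  T → 4
  σ[y='q'](T) → 1
  S → 3
  π[e,w](S) → 3
  T → 4
  ρ[e/a](T) → 4
  ρ[w/y](ρ[e/a](T)) → 4
  π[e,w](ρ[w/y](ρ[e/a](T))) → 4
  (π[e,w](S) ∪ π[e,w](ρ[w/y](ρ[e/a](T)))) → 7
  (σ[y='q'](T) ⋈[a=e] (π[e,w](S) ∪ π[e,w](ρ[w/y](ρ[e/a](T))))) → 1
  γ[e; COUNT(*)→b]((σ[y='q'](T) ⋈[a=e] (π[e,w](S) ∪ π[e,w](ρ[w/y](ρ[e/a](T)))))) → 1

|E| = 1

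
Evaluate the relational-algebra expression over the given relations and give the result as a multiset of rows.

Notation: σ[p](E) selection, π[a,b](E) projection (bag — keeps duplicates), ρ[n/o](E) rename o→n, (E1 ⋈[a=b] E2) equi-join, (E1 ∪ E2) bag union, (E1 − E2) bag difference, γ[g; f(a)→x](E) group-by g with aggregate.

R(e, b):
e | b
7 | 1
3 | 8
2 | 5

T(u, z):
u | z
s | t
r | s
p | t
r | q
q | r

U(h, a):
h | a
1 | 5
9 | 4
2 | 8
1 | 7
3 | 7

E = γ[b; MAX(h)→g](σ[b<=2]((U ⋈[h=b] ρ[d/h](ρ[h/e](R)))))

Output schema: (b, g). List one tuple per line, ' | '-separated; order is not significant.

Subexpression sizes:
  U → 5
  R → 3
  ρ[h/e](R) → 3
  ρ[d/h](ρ[h/e](R)) → 3
  (U ⋈[h=b] ρ[d/h](ρ[h/e](R))) → 2
  σ[b<=2]((U ⋈[h=b] ρ[d/h](ρ[h/e](R)))) → 2
  γ[b; MAX(h)→g](σ[b<=2]((U ⋈[h=b] ρ[d/h](ρ[h/e](R))))) → 1

== RESULT ==
b | g
1 | 1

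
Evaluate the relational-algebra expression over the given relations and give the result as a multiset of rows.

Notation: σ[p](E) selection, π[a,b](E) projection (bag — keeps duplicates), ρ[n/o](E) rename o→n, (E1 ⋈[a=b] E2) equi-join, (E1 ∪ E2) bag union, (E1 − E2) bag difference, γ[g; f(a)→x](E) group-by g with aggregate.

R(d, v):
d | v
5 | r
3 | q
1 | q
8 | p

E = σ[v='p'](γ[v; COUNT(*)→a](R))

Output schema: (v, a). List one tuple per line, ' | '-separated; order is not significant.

Subexpression sizes:
  R → 4
  γ[v; COUNT(*)→a](R) → 3
  σ[v='p'](γ[v; COUNT(*)→a](R)) → 1

== RESULT ==
v | a
p | 1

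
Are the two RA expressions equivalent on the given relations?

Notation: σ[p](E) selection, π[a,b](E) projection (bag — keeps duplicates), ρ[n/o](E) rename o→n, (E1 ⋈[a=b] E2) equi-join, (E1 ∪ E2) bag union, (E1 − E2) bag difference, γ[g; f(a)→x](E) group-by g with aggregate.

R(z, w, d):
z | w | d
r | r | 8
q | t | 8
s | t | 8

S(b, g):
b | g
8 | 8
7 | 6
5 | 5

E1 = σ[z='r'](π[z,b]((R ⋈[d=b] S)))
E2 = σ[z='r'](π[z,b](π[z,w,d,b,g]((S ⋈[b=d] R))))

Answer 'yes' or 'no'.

E1 stepwise |·|:
  R → 3
  S → 3
  (R ⋈[d=b] S) → 3
  π[z,b]((R ⋈[d=b] S)) → 3
  σ[z='r'](π[z,b]((R ⋈[d=b] S))) → 1
E2 stepwise |·|:
  S → 3
  R → 3
  (S ⋈[b=d] R) → 3
  π[z,w,d,b,g]((S ⋈[b=d] R)) → 3
  π[z,b](π[z,w,d,b,g]((S ⋈[b=d] R))) → 3
  σ[z='r'](π[z,b](π[z,w,d,b,g]((S ⋈[b=d] R)))) → 1

E1 and E2 produce the same multiset:
z | b
r | 8

yes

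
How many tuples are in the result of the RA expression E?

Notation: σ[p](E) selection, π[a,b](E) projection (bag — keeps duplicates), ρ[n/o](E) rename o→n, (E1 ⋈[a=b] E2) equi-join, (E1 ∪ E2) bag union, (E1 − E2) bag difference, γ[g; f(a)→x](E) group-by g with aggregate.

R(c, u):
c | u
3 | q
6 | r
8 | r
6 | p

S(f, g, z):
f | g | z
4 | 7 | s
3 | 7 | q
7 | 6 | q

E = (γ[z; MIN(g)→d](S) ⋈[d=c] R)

Per-node cardinality:
  S → 3
  γ[z; MIN(g)→d](S) → 2
  R → 4
  (γ[z; MIN(g)→d](S) ⋈[d=c] R) → 2

|E| = 2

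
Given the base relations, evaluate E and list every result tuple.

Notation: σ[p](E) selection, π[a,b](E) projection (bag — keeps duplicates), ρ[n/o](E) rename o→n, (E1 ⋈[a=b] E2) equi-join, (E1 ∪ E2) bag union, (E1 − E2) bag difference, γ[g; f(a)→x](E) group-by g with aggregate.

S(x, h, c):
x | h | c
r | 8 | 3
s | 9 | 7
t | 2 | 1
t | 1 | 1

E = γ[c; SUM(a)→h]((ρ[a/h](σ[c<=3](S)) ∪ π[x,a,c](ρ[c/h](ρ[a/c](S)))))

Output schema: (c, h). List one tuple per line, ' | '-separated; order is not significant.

Subexpression sizes:
  S → 4
  σ[c<=3](S) → 3
  ρ[a/h](σ[c<=3](S)) → 3
  S → 4
  ρ[a/c](S) → 4
  ρ[c/h](ρ[a/c](S)) → 4
  π[x,a,c](ρ[c/h](ρ[a/c](S))) → 4
  (ρ[a/h](σ[c<=3](S)) ∪ π[x,a,c](ρ[c/h](ρ[a/c](S)))) → 7
  γ[c; SUM(a)→h]((ρ[a/h](σ[c<=3](S)) ∪ π[x,a,c](ρ[c/h](ρ[a/c](S))))) → 5

== RESULT ==
c | h
1 | 4
2 | 1
3 | 8
8 | 3
9 | 7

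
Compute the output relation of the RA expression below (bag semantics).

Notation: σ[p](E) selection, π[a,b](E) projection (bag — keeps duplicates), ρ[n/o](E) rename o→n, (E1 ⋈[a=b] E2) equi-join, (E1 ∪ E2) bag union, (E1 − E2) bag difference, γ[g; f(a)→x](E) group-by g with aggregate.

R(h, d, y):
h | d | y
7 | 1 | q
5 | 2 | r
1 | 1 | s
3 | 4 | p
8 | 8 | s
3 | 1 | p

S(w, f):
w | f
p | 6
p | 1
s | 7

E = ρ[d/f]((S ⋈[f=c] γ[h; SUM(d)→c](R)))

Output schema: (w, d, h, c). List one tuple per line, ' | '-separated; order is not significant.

Stepwise |·|:
  S → 3
  R → 6
  γ[h; SUM(d)→c](R) → 5
  (S ⋈[f=c] γ[h; SUM(d)→c](R)) → 2
  ρ[d/f]((S ⋈[f=c] γ[h; SUM(d)→c](R))) → 2

== RESULT ==
w | d | h | c
p | 1 | 1 | 1
p | 1 | 7 | 1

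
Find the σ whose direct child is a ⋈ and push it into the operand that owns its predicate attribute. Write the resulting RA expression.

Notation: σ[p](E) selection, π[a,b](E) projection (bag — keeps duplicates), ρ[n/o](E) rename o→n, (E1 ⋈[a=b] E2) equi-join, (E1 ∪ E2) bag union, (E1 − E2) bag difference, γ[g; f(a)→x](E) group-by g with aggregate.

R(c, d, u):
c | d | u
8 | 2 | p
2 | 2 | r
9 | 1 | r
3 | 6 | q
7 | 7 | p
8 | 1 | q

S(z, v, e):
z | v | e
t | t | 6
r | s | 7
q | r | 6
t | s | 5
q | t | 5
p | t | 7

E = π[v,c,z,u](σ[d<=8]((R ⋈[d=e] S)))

σ filters on d, owned by the left side.
E' = π[v,c,z,u]((σ[d<=8](R) ⋈[d=e] S))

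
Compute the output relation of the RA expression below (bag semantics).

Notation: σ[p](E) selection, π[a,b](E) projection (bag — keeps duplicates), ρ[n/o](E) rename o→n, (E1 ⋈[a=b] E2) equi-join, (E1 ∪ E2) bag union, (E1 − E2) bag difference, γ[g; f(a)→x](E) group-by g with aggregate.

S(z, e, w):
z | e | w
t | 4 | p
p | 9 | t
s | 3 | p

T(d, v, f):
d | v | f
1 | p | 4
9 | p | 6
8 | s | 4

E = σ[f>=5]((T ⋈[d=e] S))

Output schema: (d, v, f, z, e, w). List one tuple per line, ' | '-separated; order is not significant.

Stepwise |·|:
  T → 3
  S → 3
  (T ⋈[d=e] S) → 1
  σ[f>=5]((T ⋈[d=e] S)) → 1

== RESULT ==
d | v | f | z | e | w
9 | p | 6 | p | 9 | t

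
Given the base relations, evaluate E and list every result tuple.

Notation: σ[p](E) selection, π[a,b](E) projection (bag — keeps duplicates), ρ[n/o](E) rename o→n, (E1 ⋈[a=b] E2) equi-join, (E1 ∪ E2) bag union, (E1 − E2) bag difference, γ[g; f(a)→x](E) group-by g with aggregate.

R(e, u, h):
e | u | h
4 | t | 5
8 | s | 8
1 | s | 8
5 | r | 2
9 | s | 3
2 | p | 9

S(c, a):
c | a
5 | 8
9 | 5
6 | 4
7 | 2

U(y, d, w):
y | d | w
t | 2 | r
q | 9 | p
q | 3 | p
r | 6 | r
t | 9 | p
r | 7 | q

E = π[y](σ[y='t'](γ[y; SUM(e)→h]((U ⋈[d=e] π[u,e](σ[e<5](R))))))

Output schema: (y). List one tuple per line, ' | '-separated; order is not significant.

Per-node cardinality:
  U → 6
  R → 6
  σ[e<5](R) → 3
  π[u,e](σ[e<5](R)) → 3
  (U ⋈[d=e] π[u,e](σ[e<5](R))) → 1
  γ[y; SUM(e)→h]((U ⋈[d=e] π[u,e](σ[e<5](R)))) → 1
  σ[y='t'](γ[y; SUM(e)→h]((U ⋈[d=e] π[u,e](σ[e<5](R))))) → 1
  π[y](σ[y='t'](γ[y; SUM(e)→h]((U ⋈[d=e] π[u,e](σ[e<5](R)))))) → 1

== RESULT ==
y
t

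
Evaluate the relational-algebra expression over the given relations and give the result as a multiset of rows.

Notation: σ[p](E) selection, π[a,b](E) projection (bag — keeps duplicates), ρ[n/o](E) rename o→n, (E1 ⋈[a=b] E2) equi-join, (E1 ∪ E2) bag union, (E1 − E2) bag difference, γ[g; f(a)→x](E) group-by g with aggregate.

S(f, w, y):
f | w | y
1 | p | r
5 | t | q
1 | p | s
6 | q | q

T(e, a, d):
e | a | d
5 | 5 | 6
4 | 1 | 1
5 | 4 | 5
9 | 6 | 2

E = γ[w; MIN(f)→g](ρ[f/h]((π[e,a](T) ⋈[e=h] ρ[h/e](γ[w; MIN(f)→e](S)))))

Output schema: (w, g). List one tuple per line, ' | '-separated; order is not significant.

Subexpression sizes:
  T → 4
  π[e,a](T) → 4
  S → 4
  γ[w; MIN(f)→e](S) → 3
  ρ[h/e](γ[w; MIN(f)→e](S)) → 3
  (π[e,a](T) ⋈[e=h] ρ[h/e](γ[w; MIN(f)→e](S))) → 2
  ρ[f/h]((π[e,a](T) ⋈[e=h] ρ[h/e](γ[w; MIN(f)→e](S)))) → 2
  γ[w; MIN(f)→g](ρ[f/h]((π[e,a](T) ⋈[e=h] ρ[h/e](γ[w; MIN(f)→e](S))))) → 1

== RESULT ==
w | g
t | 5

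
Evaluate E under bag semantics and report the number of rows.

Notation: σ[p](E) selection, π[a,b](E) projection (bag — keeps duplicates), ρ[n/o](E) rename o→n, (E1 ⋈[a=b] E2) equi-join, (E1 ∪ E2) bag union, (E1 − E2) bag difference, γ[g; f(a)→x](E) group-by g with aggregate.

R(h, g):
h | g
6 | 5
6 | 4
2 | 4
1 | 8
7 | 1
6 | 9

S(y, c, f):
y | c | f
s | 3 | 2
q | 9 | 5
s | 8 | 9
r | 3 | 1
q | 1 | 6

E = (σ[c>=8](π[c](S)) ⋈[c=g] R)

Stepwise |·|:
  S → 5
  π[c](S) → 5
  σ[c>=8](π[c](S)) → 2
  R → 6
  (σ[c>=8](π[c](S)) ⋈[c=g] R) → 2

|E| = 2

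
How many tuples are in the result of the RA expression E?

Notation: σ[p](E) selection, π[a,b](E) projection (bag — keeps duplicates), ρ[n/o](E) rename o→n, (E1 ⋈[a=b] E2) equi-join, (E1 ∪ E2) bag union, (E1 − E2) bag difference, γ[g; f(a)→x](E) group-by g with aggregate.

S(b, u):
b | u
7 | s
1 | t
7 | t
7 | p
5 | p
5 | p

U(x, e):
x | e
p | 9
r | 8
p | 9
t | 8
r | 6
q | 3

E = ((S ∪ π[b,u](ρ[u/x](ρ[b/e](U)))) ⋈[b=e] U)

Subexpression sizes:
  S → 6
  U → 6
  ρ[b/e](U) → 6
  ρ[u/x](ρ[b/e](U)) → 6
  π[b,u](ρ[u/x](ρ[b/e](U))) → 6
  (S ∪ π[b,u](ρ[u/x](ρ[b/e](U)))) → 12
  U → 6
  ((S ∪ π[b,u](ρ[u/x](ρ[b/e](U)))) ⋈[b=e] U) → 10

|E| = 10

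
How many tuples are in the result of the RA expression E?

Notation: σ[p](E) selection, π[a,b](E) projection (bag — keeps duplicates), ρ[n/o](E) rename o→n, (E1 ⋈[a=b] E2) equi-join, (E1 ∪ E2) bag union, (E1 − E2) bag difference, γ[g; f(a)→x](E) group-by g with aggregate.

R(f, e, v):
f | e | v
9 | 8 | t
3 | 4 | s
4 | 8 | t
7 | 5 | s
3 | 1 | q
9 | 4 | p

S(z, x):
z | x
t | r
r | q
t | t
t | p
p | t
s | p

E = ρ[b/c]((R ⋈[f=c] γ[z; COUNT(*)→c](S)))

Row counts bottom-up:
  R → 6
  S → 6
  γ[z; COUNT(*)→c](S) → 4
  (R ⋈[f=c] γ[z; COUNT(*)→c](S)) → 2
  ρ[b/c]((R ⋈[f=c] γ[z; COUNT(*)→c](S))) → 2

|E| = 2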